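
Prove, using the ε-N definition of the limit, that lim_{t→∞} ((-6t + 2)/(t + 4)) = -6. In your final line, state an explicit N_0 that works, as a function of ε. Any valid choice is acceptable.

N_0 = 26/ε

Let ε > 0. We seek N_0 > 0 such that t > N_0 implies |(-6t + 2)/(t + 4) + 6| < ε.
(-6t + 2)/(t + 4) + 6 = ((-6t + 2) − (-6)(t + 4)) / ((t + 4)) = 26/((t + 4)).
For t > 0 we have t + 4 > t, so |(-6t + 2)/(t + 4) + 6| = 26/((t + 4)) < 26/(t) = 26/t.
Thus |(-6t + 2)/(t + 4) + 6| < ε whenever t > 26/ε.
Take N_0 = 26/ε. If t > N_0 then |(-6t + 2)/(t + 4) + 6| < 26/t < ε.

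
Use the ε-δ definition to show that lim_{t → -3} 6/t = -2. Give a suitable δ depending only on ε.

Suppose ε > 0. We seek δ > 0 such that 0 < |t + 3| < δ implies |6/t + 2| < ε.
|6/t + 2| = 6·|-3 − t|/(3·|t|) = 6|t + 3|/(3|t|).
Restrict δ ≤ 3/2. Then |t + 3| < 3/2 gives |t| > 3/2, so 3|t| > 9/2.
Then |6/t + 2| < 6|t + 3|/(9/2), which is < ε when |t + 3| < (3/4)ε.
Take δ = min(3/2, (3/4)ε). Then 0 < |t + 3| < δ gives both |t + 3| < 3/2 and |t + 3| < (3/4)ε, so |6/t + 2| < ε.

δ = min(3/2, (3/4)ε)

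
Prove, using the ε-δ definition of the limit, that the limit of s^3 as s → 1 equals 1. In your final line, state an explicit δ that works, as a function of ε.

Fix ε > 0. We seek δ > 0 with 0 < |s − 1| < δ ⇒ |s^3 − 1| < ε.
Factor: s^3 − 1 = (s − 1)(s^2 + s + 1), so |s^3 − 1| = |s − 1|·|s^2 + s + 1|.
Restrict δ ≤ 1. Then |s − 1| < 1 gives |s| < 2, so by the triangle inequality |s^2 + s + 1| ≤ 2^2 + 2 + 1 = 7.
Hence |s^3 − 1| ≤ 7|s − 1|, which is < ε once |s − 1| < ε/7.
Take δ = min(1, ε/7). If 0 < |s − 1| < δ then both bounds hold and |s^3 − 1| ≤ 7|s − 1| < 7·(ε/7) = ε.

δ = min(1, ε/7)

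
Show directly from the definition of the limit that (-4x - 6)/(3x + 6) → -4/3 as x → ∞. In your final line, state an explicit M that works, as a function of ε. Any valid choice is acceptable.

Suppose ε > 0. We seek M > 0 such that x > M implies |(-4x - 6)/(3x + 6) + 4/3| < ε.
(-4x - 6)/(3x + 6) + 4/3 = (3(-4x - 6) − (-4)(3x + 6)) / (3(3x + 6)) = 6/(3(3x + 6)).
For x > 0 we have 3x + 6 > 3x, so |(-4x - 6)/(3x + 6) + 4/3| = 6/(3(3x + 6)) < 6/(3·3x) = (2/3)/x.
Thus |(-4x - 6)/(3x + 6) + 4/3| < ε whenever x > (2/3)/ε.
Take M = (2/3)/ε. If x > M then |(-4x - 6)/(3x + 6) + 4/3| < (2/3)/x < ε.

M = (2/3)/ε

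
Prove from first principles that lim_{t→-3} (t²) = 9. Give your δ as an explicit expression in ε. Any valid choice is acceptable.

Suppose ε > 0. We seek δ > 0 with 0 < |t + 3| < δ ⇒ |t² − 9| < ε.
Factor: t² − 9 = (t + 3)(t - 3), so |t² − 9| = |t + 3|·|t - 3|.
Restrict δ ≤ 1. Then |t + 3| < 1 gives |t| < 4, so by the triangle inequality |t - 3| ≤ 4 + 3 = 7.
Hence |t² − 9| ≤ 7|t + 3|, which is < ε once |t + 3| < ε/7.
Take δ = min(1, ε/7). If 0 < |t + 3| < δ then both bounds hold and |t² − 9| ≤ 7|t + 3| < 7·(ε/7) = ε.

δ = min(1, ε/7)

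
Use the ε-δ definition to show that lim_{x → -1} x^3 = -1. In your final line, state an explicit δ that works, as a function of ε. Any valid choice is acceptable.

δ = min(1, ε/7)

Let ε > 0 be given. We seek δ > 0 with 0 < |x + 1| < δ ⇒ |x^3 + 1| < ε.
Factor: x^3 + 1 = (x + 1)(x^2 - x + 1), so |x^3 + 1| = |x + 1|·|x^2 - x + 1|.
Restrict δ ≤ 1. Then |x + 1| < 1 gives |x| < 2, so by the triangle inequality |x^2 - x + 1| ≤ 2^2 + 2 + 1 = 7.
Hence |x^3 + 1| ≤ 7|x + 1|, which is < ε once |x + 1| < ε/7.
Take δ = min(1, ε/7). If 0 < |x + 1| < δ then both bounds hold and |x^3 + 1| ≤ 7|x + 1| < 7·(ε/7) = ε.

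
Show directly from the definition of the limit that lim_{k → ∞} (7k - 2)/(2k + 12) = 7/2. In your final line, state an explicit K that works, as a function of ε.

Let ε > 0. For k ≥ 1, |(7k - 2)/(2k + 12) − (7/2)| = |-88|/(2(2k + 12)) = 88/(2(2k + 12)).
Since 2k + 12 ≥ 2k for k ≥ 1, this is ≤ 88/(2·2k) = 22/k.
So |(7k - 2)/(2k + 12) − (7/2)| < ε whenever k > 22/ε.
Take K = 22/ε. If k > K then |(7k - 2)/(2k + 12) − (7/2)| ≤ 22/k < ε.

K = 22/ε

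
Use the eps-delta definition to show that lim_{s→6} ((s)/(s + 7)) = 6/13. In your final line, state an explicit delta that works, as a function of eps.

Let eps > 0 be given. We want delta > 0 with 0 < |s − 6| < delta ⇒ |(s)/(s + 7) − (6/13)| < eps.
Combining over a common denominator, (s)/(s + 7) − (6/13) = [(s)·13 − 6·(s + 7)] / [13·(s + 7)] = 7(s − 6) / (13(s + 7)).
So |(s)/(s + 7) − (6/13)| = 7|s − 6| / (13·|s + 7|).
Restrict delta ≤ 13/2. Then |s − 6| < 13/2 gives |s + 7| = |(s − 6) + 13| ≥ 13 − 13/2 = 13/2.
Hence |(s)/(s + 7) − (6/13)| < 7|s − 6|/(13·(13/2)) = (14/169)|s − 6|, which is < eps once |s − 6| < (169/14)eps.
Take delta = min(13/2, (169/14)eps). Then 0 < |s − 6| < delta forces both bounds, so |(s)/(s + 7) − (6/13)| < eps.

delta = min(13/2, (169/14)eps)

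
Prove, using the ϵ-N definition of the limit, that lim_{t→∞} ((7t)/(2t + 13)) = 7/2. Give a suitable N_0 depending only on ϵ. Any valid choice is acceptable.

N_0 = (91/4)/ϵ

Let ϵ > 0 be given. We seek N_0 > 0 such that t > N_0 implies |(7t)/(2t + 13) − (7/2)| < ϵ.
(7t)/(2t + 13) − (7/2) = (2(7t) − 7(2t + 13)) / (2(2t + 13)) = -91/(2(2t + 13)).
For t > 0 we have 2t + 13 > 2t, so |(7t)/(2t + 13) − (7/2)| = 91/(2(2t + 13)) < 91/(2·2t) = (91/4)/t.
Thus |(7t)/(2t + 13) − (7/2)| < ϵ whenever t > (91/4)/ϵ.
Take N_0 = (91/4)/ϵ. If t > N_0 then |(7t)/(2t + 13) − (7/2)| < (91/4)/t < ϵ.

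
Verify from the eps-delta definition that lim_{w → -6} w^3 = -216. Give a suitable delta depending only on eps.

Let eps > 0. We seek delta > 0 with 0 < |w + 6| < delta ⇒ |w^3 + 216| < eps.
Factor: w^3 + 216 = (w + 6)(w^2 - 6w + 36), so |w^3 + 216| = |w + 6|·|w^2 - 6w + 36|.
Restrict delta ≤ 1. Then |w + 6| < 1 gives |w| < 7, so by the triangle inequality |w^2 - 6w + 36| ≤ 7^2 + 6·7 + 36 = 127.
Hence |w^3 + 216| ≤ 127|w + 6|, which is < eps once |w + 6| < eps/127.
Take delta = min(1, eps/127). If 0 < |w + 6| < delta then both bounds hold and |w^3 + 216| ≤ 127|w + 6| < 127·(eps/127) = eps.

delta = min(1, eps/127)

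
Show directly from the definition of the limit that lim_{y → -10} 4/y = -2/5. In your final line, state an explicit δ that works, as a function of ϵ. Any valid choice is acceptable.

Let ϵ > 0 be given. We seek δ > 0 such that 0 < |y + 10| < δ implies |4/y + 2/5| < ϵ.
|4/y + 2/5| = 4·|-10 − y|/(10·|y|) = 4|y + 10|/(10|y|).
Restrict δ ≤ 5. Then |y + 10| < 5 gives |y| > 5, so 10|y| > 50.
Then |4/y + 2/5| < 4|y + 10|/50, which is < ϵ when |y + 10| < (25/2)ϵ.
Take δ = min(5, (25/2)ϵ). Then 0 < |y + 10| < δ gives both |y + 10| < 5 and |y + 10| < (25/2)ϵ, so |4/y + 2/5| < ϵ.

δ = min(5, (25/2)ϵ)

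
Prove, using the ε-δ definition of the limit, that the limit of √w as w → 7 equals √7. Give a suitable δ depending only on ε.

δ = min(7, √7·ε)

Fix ε > 0. We want δ > 0 such that 0 < |w − 7| < δ implies |√w − √7| < ε.
Rationalise: √w − √7 = (w − 7)/(√w + √7), so |√w − √7| = |w − 7|/(√w + √7).
Restrict δ ≤ 7 so that |w − 7| < 7 forces w > 0, and then √w + √7 > √7.
Hence |√w − √7| < |w − 7|/√7, which is < ε once |w − 7| < √7·ε.
Take δ = min(7, √7·ε). If 0 < |w − 7| < δ then w > 0 and |√w − √7| < |w − 7|/√7 < ε.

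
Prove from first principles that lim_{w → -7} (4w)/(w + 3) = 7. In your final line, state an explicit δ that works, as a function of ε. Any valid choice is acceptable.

Suppose ε > 0. We want δ > 0 with 0 < |w + 7| < δ ⇒ |(4w)/(w + 3) − 7| < ε.
Combining over a common denominator, (4w)/(w + 3) − 7 = [(4w)·(-4) − (-28)·(w + 3)] / [(-4)·(w + 3)] = 12(w + 7) / ((-4)(w + 3)).
So |(4w)/(w + 3) − 7| = 12|w + 7| / (4·|w + 3|).
Require δ ≤ 2, so |w + 3| ≥ |-4| − |w + 7| > 4 − 2 = 2.
Hence |(4w)/(w + 3) − 7| < 12|w + 7|/(4·2) = (3/2)|w + 7|, which is < ε once |w + 7| < (2/3)ε.
Take δ = min(2, (2/3)ε). Then 0 < |w + 7| < δ forces both bounds, so |(4w)/(w + 3) − 7| < ε.

δ = min(2, (2/3)ε)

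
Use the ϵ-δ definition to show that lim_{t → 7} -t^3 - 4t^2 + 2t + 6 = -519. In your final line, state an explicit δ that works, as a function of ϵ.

δ = min(1, ϵ/227)

Fix ϵ > 0. We want δ > 0 such that 0 < |t − 7| < δ implies |(-t^3 - 4t^2 + 2t + 6) + 519| < ϵ.
(-t^3 - 4t^2 + 2t + 6) + 519 = -t^3 - 4t^2 + 2t + 525 = (t − 7)(-t^2 - 11t - 75).
So |(-t^3 - 4t^2 + 2t + 6) + 519| = |t − 7|·|-t^2 - 11t - 75|.
Require δ ≤ 1. Then |t − 7| < 1 gives |t| < 8, and by the triangle inequality |-t^2 - 11t - 75| ≤ 8^2 + 11·8 + 75 = 227.
Hence |(-t^3 - 4t^2 + 2t + 6) + 519| ≤ 227|t − 7| < ϵ provided |t − 7| < ϵ/227.
Choosing δ = min(1, ϵ/227) ensures both conditions, hence |(-t^3 - 4t^2 + 2t + 6) + 519| < ϵ.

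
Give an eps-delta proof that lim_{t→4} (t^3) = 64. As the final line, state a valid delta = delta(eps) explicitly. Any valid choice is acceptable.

delta = min(2, eps/76)

Let eps > 0. We seek delta > 0 with 0 < |t − 4| < delta ⇒ |t^3 − 64| < eps.
Factor: t^3 − 64 = (t − 4)(t^2 + 4t + 16), so |t^3 − 64| = |t − 4|·|t^2 + 4t + 16|.
Impose delta ≤ 2 so that |t| < 6; then |t^2 + 4t + 16| ≤ 76.
Hence |t^3 − 64| ≤ 76|t − 4|, which is < eps once |t − 4| < eps/76.
Take delta = min(2, eps/76). If 0 < |t − 4| < delta then both bounds hold and |t^3 − 64| ≤ 76|t − 4| < 76·(eps/76) = eps.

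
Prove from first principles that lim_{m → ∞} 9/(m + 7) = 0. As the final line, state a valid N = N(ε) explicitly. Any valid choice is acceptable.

Let ε > 0 be given. For m ≥ 1, |9/(m + 7) − 0| = 9/(m + 7) ≤ 9/m.
We need 9/m < ε, i.e. m > 9/ε.
Take N = 9/ε. If m > N then |9/(m + 7)| ≤ 9/m < ε.

N = 9/ε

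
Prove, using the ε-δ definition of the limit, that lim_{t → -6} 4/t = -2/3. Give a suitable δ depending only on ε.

Suppose ε > 0. We seek δ > 0 such that 0 < |t + 6| < δ implies |4/t + 2/3| < ε.
|4/t + 2/3| = 4·|-6 − t|/(6·|t|) = 4|t + 6|/(6|t|).
Require δ ≤ 3 so that |t| > 6 − 3 = 3, hence 6|t| > 18.
Then |4/t + 2/3| < 4|t + 6|/18, which is < ε when |t + 6| < (9/2)ε.
Take δ = min(3, (9/2)ε). Then 0 < |t + 6| < δ gives both |t + 6| < 3 and |t + 6| < (9/2)ε, so |4/t + 2/3| < ε.

δ = min(3, (9/2)ε)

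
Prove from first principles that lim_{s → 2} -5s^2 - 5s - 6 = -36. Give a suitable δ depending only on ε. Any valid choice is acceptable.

δ = min(1, ε/30)

Fix ε > 0. We want δ > 0 such that 0 < |s − 2| < δ implies |(-5s^2 - 5s - 6) + 36| < ε.
(-5s^2 - 5s - 6) + 36 = -5s^2 - 5s + 30 = (s − 2)(-5s - 15).
So |(-5s^2 - 5s - 6) + 36| = |s − 2|·|-5s - 15|.
Require δ ≤ 1. Then |s − 2| < 1 gives |s| < 3, and by the triangle inequality |-5s - 15| ≤ 5·3 + 15 = 30.
Hence |(-5s^2 - 5s - 6) + 36| ≤ 30|s − 2| < ε provided |s − 2| < ε/30.
Choosing δ = min(1, ε/30) ensures both conditions, hence |(-5s^2 - 5s - 6) + 36| < ε.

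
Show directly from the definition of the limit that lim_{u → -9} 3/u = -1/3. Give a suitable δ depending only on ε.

Let ε > 0 be given. We seek δ > 0 such that 0 < |u + 9| < δ implies |3/u + 1/3| < ε.
|3/u + 1/3| = 3·|-9 − u|/(9·|u|) = 3|u + 9|/(9|u|).
Require δ ≤ 9/2 so that |u| > 9 − 9/2 = 9/2, hence 9|u| > 81/2.
Then |3/u + 1/3| < 3|u + 9|/(81/2), which is < ε when |u + 9| < (27/2)ε.
Take δ = min(9/2, (27/2)ε). Then 0 < |u + 9| < δ gives both |u + 9| < 9/2 and |u + 9| < (27/2)ε, so |3/u + 1/3| < ε.

δ = min(9/2, (27/2)ε)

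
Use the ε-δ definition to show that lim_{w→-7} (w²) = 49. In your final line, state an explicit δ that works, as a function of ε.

δ = min(2, ε/16)

Let ε > 0. We seek δ > 0 with 0 < |w + 7| < δ ⇒ |w² − 49| < ε.
Factor: w² − 49 = (w + 7)(w - 7), so |w² − 49| = |w + 7|·|w - 7|.
Impose δ ≤ 2 so that |w| < 9; then |w - 7| ≤ 16.
Hence |w² − 49| ≤ 16|w + 7|, which is < ε once |w + 7| < ε/16.
Take δ = min(2, ε/16). If 0 < |w + 7| < δ then both bounds hold and |w² − 49| ≤ 16|w + 7| < 16·(ε/16) = ε.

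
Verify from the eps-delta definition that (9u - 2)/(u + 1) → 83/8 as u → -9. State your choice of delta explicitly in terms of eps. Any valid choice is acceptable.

delta = min(4, (32/11)eps)

Let eps > 0 be given. We want delta > 0 with 0 < |u + 9| < delta ⇒ |(9u - 2)/(u + 1) − (83/8)| < eps.
Combining over a common denominator, (9u - 2)/(u + 1) − (83/8) = [(9u - 2)·(-8) − (-83)·(u + 1)] / [(-8)·(u + 1)] = 11(u + 9) / ((-8)(u + 1)).
So |(9u - 2)/(u + 1) − (83/8)| = 11|u + 9| / (8·|u + 1|).
Require delta ≤ 4, so |u + 1| ≥ |-8| − |u + 9| > 8 − 4 = 4.
Hence |(9u - 2)/(u + 1) − (83/8)| < 11|u + 9|/(8·4) = (11/32)|u + 9|, which is < eps once |u + 9| < (32/11)eps.
Take delta = min(4, (32/11)eps). Then 0 < |u + 9| < delta forces both bounds, so |(9u - 2)/(u + 1) − (83/8)| < eps.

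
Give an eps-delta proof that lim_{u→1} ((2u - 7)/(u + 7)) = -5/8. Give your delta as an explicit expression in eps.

delta = min(4, (32/21)eps)

Suppose eps > 0. We want delta > 0 with 0 < |u − 1| < delta ⇒ |(2u - 7)/(u + 7) + 5/8| < eps.
Combining over a common denominator, (2u - 7)/(u + 7) + 5/8 = [(2u - 7)·8 − (-5)·(u + 7)] / [8·(u + 7)] = 21(u − 1) / (8(u + 7)).
So |(2u - 7)/(u + 7) + 5/8| = 21|u − 1| / (8·|u + 7|).
Restrict delta ≤ 4. Then |u − 1| < 4 gives |u + 7| = |(u − 1) + 8| ≥ 8 − 4 = 4.
Hence |(2u - 7)/(u + 7) + 5/8| < 21|u − 1|/(8·4) = (21/32)|u − 1|, which is < eps once |u − 1| < (32/21)eps.
Take delta = min(4, (32/21)eps). Then 0 < |u − 1| < delta forces both bounds, so |(2u - 7)/(u + 7) + 5/8| < eps.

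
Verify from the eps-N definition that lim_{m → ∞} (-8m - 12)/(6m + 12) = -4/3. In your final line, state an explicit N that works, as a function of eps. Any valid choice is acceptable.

Fix eps > 0. For m ≥ 1, |(-8m - 12)/(6m + 12) + 4/3| = |24|/(6(6m + 12)) = 24/(6(6m + 12)).
Since 6m + 12 ≥ 6m for m ≥ 1, this is ≤ 24/(6·6m) = (2/3)/m.
So |(-8m - 12)/(6m + 12) + 4/3| < eps whenever m > (2/3)/eps.
Take N = (2/3)/eps. If m > N then |(-8m - 12)/(6m + 12) + 4/3| ≤ (2/3)/m < eps.

N = (2/3)/eps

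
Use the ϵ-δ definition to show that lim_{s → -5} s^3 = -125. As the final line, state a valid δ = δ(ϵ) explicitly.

δ = min(2, ϵ/109)

Let ϵ > 0 be given. We seek δ > 0 with 0 < |s + 5| < δ ⇒ |s^3 + 125| < ϵ.
Factor: s^3 + 125 = (s + 5)(s^2 - 5s + 25), so |s^3 + 125| = |s + 5|·|s^2 - 5s + 25|.
Impose δ ≤ 2 so that |s| < 7; then |s^2 - 5s + 25| ≤ 109.
Hence |s^3 + 125| ≤ 109|s + 5|, which is < ϵ once |s + 5| < ϵ/109.
Take δ = min(2, ϵ/109). If 0 < |s + 5| < δ then both bounds hold and |s^3 + 125| ≤ 109|s + 5| < 109·(ϵ/109) = ϵ.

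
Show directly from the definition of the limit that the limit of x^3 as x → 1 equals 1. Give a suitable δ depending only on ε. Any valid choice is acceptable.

Let ε > 0 be given. We seek δ > 0 with 0 < |x − 1| < δ ⇒ |x^3 − 1| < ε.
Factor: x^3 − 1 = (x − 1)(x^2 + x + 1), so |x^3 − 1| = |x − 1|·|x^2 + x + 1|.
Impose δ ≤ 1 so that |x| < 2; then |x^2 + x + 1| ≤ 7.
Hence |x^3 − 1| ≤ 7|x − 1|, which is < ε once |x − 1| < ε/7.
Take δ = min(1, ε/7). If 0 < |x − 1| < δ then both bounds hold and |x^3 − 1| ≤ 7|x − 1| < 7·(ε/7) = ε.

δ = min(1, ε/7)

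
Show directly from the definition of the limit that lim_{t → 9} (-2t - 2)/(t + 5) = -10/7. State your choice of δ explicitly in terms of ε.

Let ε > 0. We want δ > 0 with 0 < |t − 9| < δ ⇒ |(-2t - 2)/(t + 5) + 10/7| < ε.
Combining over a common denominator, (-2t - 2)/(t + 5) + 10/7 = [(-2t - 2)·14 − (-20)·(t + 5)] / [14·(t + 5)] = -8(t − 9) / (14(t + 5)).
So |(-2t - 2)/(t + 5) + 10/7| = 8|t − 9| / (14·|t + 5|).
Restrict δ ≤ 7. Then |t − 9| < 7 gives |t + 5| = |(t − 9) + 14| ≥ 14 − 7 = 7.
Hence |(-2t - 2)/(t + 5) + 10/7| < 8|t − 9|/(14·7) = (4/49)|t − 9|, which is < ε once |t − 9| < (49/4)ε.
Take δ = min(7, (49/4)ε). Then 0 < |t − 9| < δ forces both bounds, so |(-2t - 2)/(t + 5) + 10/7| < ε.

δ = min(7, (49/4)ε)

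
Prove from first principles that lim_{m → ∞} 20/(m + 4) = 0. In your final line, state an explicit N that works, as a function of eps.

Fix eps > 0. For m ≥ 1, |20/(m + 4) − 0| = 20/(m + 4) ≤ 20/m.
We need 20/m < eps, i.e. m > 20/eps.
Take N = 20/eps. If m > N then |20/(m + 4)| ≤ 20/m < eps.

N = 20/eps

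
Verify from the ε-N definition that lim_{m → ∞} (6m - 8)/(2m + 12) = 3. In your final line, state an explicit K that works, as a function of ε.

K = 22/ε

Suppose ε > 0. For m ≥ 1, |(6m - 8)/(2m + 12) − 3| = |-88|/(2(2m + 12)) = 88/(2(2m + 12)).
Since 2m + 12 ≥ 2m for m ≥ 1, this is ≤ 88/(2·2m) = 22/m.
So |(6m - 8)/(2m + 12) − 3| < ε whenever m > 22/ε.
Take K = 22/ε. If m > K then |(6m - 8)/(2m + 12) − 3| ≤ 22/m < ε.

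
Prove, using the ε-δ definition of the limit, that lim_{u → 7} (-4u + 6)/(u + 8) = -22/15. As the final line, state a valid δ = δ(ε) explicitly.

Fix ε > 0. We want δ > 0 with 0 < |u − 7| < δ ⇒ |(-4u + 6)/(u + 8) + 22/15| < ε.
Combining over a common denominator, (-4u + 6)/(u + 8) + 22/15 = [(-4u + 6)·15 − (-22)·(u + 8)] / [15·(u + 8)] = -38(u − 7) / (15(u + 8)).
So |(-4u + 6)/(u + 8) + 22/15| = 38|u − 7| / (15·|u + 8|).
Require δ ≤ 15/2, so |u + 8| ≥ |15| − |u − 7| > 15 − 15/2 = 15/2.
Hence |(-4u + 6)/(u + 8) + 22/15| < 38|u − 7|/(15·(15/2)) = (76/225)|u − 7|, which is < ε once |u − 7| < (225/76)ε.
Take δ = min(15/2, (225/76)ε). Then 0 < |u − 7| < δ forces both bounds, so |(-4u + 6)/(u + 8) + 22/15| < ε.

δ = min(15/2, (225/76)ε)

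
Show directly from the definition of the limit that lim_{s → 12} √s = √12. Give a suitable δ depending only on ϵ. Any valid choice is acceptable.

Let ϵ > 0. We want δ > 0 such that 0 < |s − 12| < δ implies |√s − √12| < ϵ.
Rationalise: √s − √12 = (s − 12)/(√s + √12), so |√s − √12| = |s − 12|/(√s + √12).
Restrict δ ≤ 12 so that |s − 12| < 12 forces s > 0, and then √s + √12 > √12.
Hence |√s − √12| < |s − 12|/√12, which is < ϵ once |s − 12| < √12·ϵ.
Take δ = min(12, √12·ϵ). If 0 < |s − 12| < δ then s > 0 and |√s − √12| < |s − 12|/√12 < ϵ.

δ = min(12, √12·ϵ)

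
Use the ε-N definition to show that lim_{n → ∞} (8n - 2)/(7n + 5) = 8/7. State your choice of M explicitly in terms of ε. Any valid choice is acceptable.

Let ε > 0. For n ≥ 1, |(8n - 2)/(7n + 5) − (8/7)| = |-54|/(7(7n + 5)) = 54/(7(7n + 5)).
Since 7n + 5 ≥ 7n for n ≥ 1, this is ≤ 54/(7·7n) = (54/49)/n.
So |(8n - 2)/(7n + 5) − (8/7)| < ε whenever n > (54/49)/ε.
Take M = (54/49)/ε. If n > M then |(8n - 2)/(7n + 5) − (8/7)| ≤ (54/49)/n < ε.

M = (54/49)/ε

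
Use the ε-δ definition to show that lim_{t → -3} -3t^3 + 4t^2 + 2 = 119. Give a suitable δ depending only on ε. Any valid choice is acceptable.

δ = min(1, ε/139)

Let ε > 0. We want δ > 0 such that 0 < |t + 3| < δ implies |(-3t^3 + 4t^2 + 2) − 119| < ε.
(-3t^3 + 4t^2 + 2) − 119 = -3t^3 + 4t^2 - 117 = (t + 3)(-3t^2 + 13t - 39).
So |(-3t^3 + 4t^2 + 2) − 119| = |t + 3|·|-3t^2 + 13t - 39|.
Require δ ≤ 1. Then |t + 3| < 1 gives |t| < 4, and by the triangle inequality |-3t^2 + 13t - 39| ≤ 3·4^2 + 13·4 + 39 = 139.
Hence |(-3t^3 + 4t^2 + 2) − 119| ≤ 139|t + 3| < ε provided |t + 3| < ε/139.
Choosing δ = min(1, ε/139) ensures both conditions, hence |(-3t^3 + 4t^2 + 2) − 119| < ε.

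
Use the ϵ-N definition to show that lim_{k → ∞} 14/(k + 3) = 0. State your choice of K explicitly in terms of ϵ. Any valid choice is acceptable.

Suppose ϵ > 0. For k ≥ 1, |14/(k + 3) − 0| = 14/(k + 3) ≤ 14/k.
We need 14/k < ϵ, i.e. k > 14/ϵ.
Take K = 14/ϵ. If k > K then |14/(k + 3)| ≤ 14/k < ϵ.

K = 14/ϵ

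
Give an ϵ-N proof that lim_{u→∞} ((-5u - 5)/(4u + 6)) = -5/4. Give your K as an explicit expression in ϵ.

Let ϵ > 0. We seek K > 0 such that u > K implies |(-5u - 5)/(4u + 6) + 5/4| < ϵ.
(-5u - 5)/(4u + 6) + 5/4 = (4(-5u - 5) − (-5)(4u + 6)) / (4(4u + 6)) = 10/(4(4u + 6)).
For u > 0 we have 4u + 6 > 4u, so |(-5u - 5)/(4u + 6) + 5/4| = 10/(4(4u + 6)) < 10/(4·4u) = (5/8)/u.
Thus |(-5u - 5)/(4u + 6) + 5/4| < ϵ whenever u > (5/8)/ϵ.
Take K = (5/8)/ϵ. If u > K then |(-5u - 5)/(4u + 6) + 5/4| < (5/8)/u < ϵ.

K = (5/8)/ϵ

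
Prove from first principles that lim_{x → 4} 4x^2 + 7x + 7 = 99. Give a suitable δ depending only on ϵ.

Let ϵ > 0 be given. We want δ > 0 such that 0 < |x − 4| < δ implies |(4x^2 + 7x + 7) − 99| < ϵ.
(4x^2 + 7x + 7) − 99 = 4x^2 + 7x - 92 = (x − 4)(4x + 23).
So |(4x^2 + 7x + 7) − 99| = |x − 4|·|4x + 23|.
Assume first that |x − 4| < 2, so |x| < 6. Then |4x + 23| ≤ 4·6 + 23 = 47.
Hence |(4x^2 + 7x + 7) − 99| ≤ 47|x − 4| < ϵ provided |x − 4| < ϵ/47.
Take δ = min(2, ϵ/47). Then 0 < |x − 4| < δ gives both |x − 4| < 2 and |x − 4| < ϵ/47, so |(4x^2 + 7x + 7) − 99| < ϵ.

δ = min(2, ϵ/47)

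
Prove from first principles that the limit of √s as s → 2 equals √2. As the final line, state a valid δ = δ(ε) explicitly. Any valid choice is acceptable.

δ = min(2, √2·ε)

Fix ε > 0. We want δ > 0 such that 0 < |s − 2| < δ implies |√s − √2| < ε.
Rationalise: √s − √2 = (s − 2)/(√s + √2), so |√s − √2| = |s − 2|/(√s + √2).
Restrict δ ≤ 2 so that |s − 2| < 2 forces s > 0, and then √s + √2 > √2.
Hence |√s − √2| < |s − 2|/√2, which is < ε once |s − 2| < √2·ε.
Take δ = min(2, √2·ε). If 0 < |s − 2| < δ then s > 0 and |√s − √2| < |s − 2|/√2 < ε.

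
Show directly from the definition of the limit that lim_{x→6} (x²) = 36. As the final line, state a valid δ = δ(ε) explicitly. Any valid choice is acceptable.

Fix ε > 0. We seek δ > 0 with 0 < |x − 6| < δ ⇒ |x² − 36| < ε.
Factor: x² − 36 = (x − 6)(x + 6), so |x² − 36| = |x − 6|·|x + 6|.
Impose δ ≤ 1 so that |x| < 7; then |x + 6| ≤ 13.
Hence |x² − 36| ≤ 13|x − 6|, which is < ε once |x − 6| < ε/13.
Take δ = min(1, ε/13). If 0 < |x − 6| < δ then both bounds hold and |x² − 36| ≤ 13|x − 6| < 13·(ε/13) = ε.

δ = min(1, ε/13)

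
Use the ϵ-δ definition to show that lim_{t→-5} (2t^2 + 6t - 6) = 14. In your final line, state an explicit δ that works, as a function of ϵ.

Fix ϵ > 0. We want δ > 0 such that 0 < |t + 5| < δ implies |(2t^2 + 6t - 6) − 14| < ϵ.
(2t^2 + 6t - 6) − 14 = 2t^2 + 6t - 20 = (t + 5)(2t - 4).
So |(2t^2 + 6t - 6) − 14| = |t + 5|·|2t - 4|.
Require δ ≤ 1. Then |t + 5| < 1 gives |t| < 6, and by the triangle inequality |2t - 4| ≤ 2·6 + 4 = 16.
Hence |(2t^2 + 6t - 6) − 14| ≤ 16|t + 5| < ϵ provided |t + 5| < ϵ/16.
Take δ = min(1, ϵ/16). Then 0 < |t + 5| < δ gives both |t + 5| < 1 and |t + 5| < ϵ/16, so |(2t^2 + 6t - 6) − 14| < ϵ.

δ = min(1, ϵ/16)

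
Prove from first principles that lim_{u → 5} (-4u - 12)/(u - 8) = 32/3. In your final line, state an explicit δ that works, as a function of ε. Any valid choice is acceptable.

Let ε > 0. We want δ > 0 with 0 < |u − 5| < δ ⇒ |(-4u - 12)/(u - 8) − (32/3)| < ε.
Combining over a common denominator, (-4u - 12)/(u - 8) − (32/3) = [(-4u - 12)·(-3) − (-32)·(u - 8)] / [(-3)·(u - 8)] = 44(u − 5) / ((-3)(u - 8)).
So |(-4u - 12)/(u - 8) − (32/3)| = 44|u − 5| / (3·|u − 8|).
Restrict δ ≤ 3/2. Then |u − 5| < 3/2 gives |u − 8| = |(u − 5) + (-3)| ≥ 3 − 3/2 = 3/2.
Hence |(-4u - 12)/(u - 8) − (32/3)| < 44|u − 5|/(3·(3/2)) = (88/9)|u − 5|, which is < ε once |u − 5| < (9/88)ε.
Take δ = min(3/2, (9/88)ε). Then 0 < |u − 5| < δ forces both bounds, so |(-4u - 12)/(u - 8) − (32/3)| < ε.

δ = min(3/2, (9/88)ε)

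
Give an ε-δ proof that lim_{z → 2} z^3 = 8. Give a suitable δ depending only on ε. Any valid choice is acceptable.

Let ε > 0 be given. We seek δ > 0 with 0 < |z − 2| < δ ⇒ |z^3 − 8| < ε.
Factor: z^3 − 8 = (z − 2)(z^2 + 2z + 4), so |z^3 − 8| = |z − 2|·|z^2 + 2z + 4|.
Impose δ ≤ 2 so that |z| < 4; then |z^2 + 2z + 4| ≤ 28.
Hence |z^3 − 8| ≤ 28|z − 2|, which is < ε once |z − 2| < ε/28.
Take δ = min(2, ε/28). If 0 < |z − 2| < δ then both bounds hold and |z^3 − 8| ≤ 28|z − 2| < 28·(ε/28) = ε.

δ = min(2, ε/28)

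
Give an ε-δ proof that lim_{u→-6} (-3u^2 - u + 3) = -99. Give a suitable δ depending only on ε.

δ = min(1, ε/38)

Let ε > 0 be given. We want δ > 0 such that 0 < |u + 6| < δ implies |(-3u^2 - u + 3) + 99| < ε.
(-3u^2 - u + 3) + 99 = -3u^2 - u + 102 = (u + 6)(-3u + 17).
So |(-3u^2 - u + 3) + 99| = |u + 6|·|-3u + 17|.
Require δ ≤ 1. Then |u + 6| < 1 gives |u| < 7, and by the triangle inequality |-3u + 17| ≤ 3·7 + 17 = 38.
Hence |(-3u^2 - u + 3) + 99| ≤ 38|u + 6| < ε provided |u + 6| < ε/38.
Take δ = min(1, ε/38). Then 0 < |u + 6| < δ gives both |u + 6| < 1 and |u + 6| < ε/38, so |(-3u^2 - u + 3) + 99| < ε.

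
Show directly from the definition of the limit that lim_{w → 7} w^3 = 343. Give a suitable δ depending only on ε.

Fix ε > 0. We seek δ > 0 with 0 < |w − 7| < δ ⇒ |w^3 − 343| < ε.
Factor: w^3 − 343 = (w − 7)(w^2 + 7w + 49), so |w^3 − 343| = |w − 7|·|w^2 + 7w + 49|.
Restrict δ ≤ 1. Then |w − 7| < 1 gives |w| < 8, so by the triangle inequality |w^2 + 7w + 49| ≤ 8^2 + 7·8 + 49 = 169.
Hence |w^3 − 343| ≤ 169|w − 7|, which is < ε once |w − 7| < ε/169.
Take δ = min(1, ε/169). If 0 < |w − 7| < δ then both bounds hold and |w^3 − 343| ≤ 169|w − 7| < 169·(ε/169) = ε.

δ = min(1, ε/169)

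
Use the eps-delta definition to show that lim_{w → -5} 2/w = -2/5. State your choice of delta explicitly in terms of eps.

delta = min(5/2, (25/4)eps)

Fix eps > 0. We seek delta > 0 such that 0 < |w + 5| < delta implies |2/w + 2/5| < eps.
|2/w + 2/5| = 2·|-5 − w|/(5·|w|) = 2|w + 5|/(5|w|).
Restrict delta ≤ 5/2. Then |w + 5| < 5/2 gives |w| > 5/2, so 5|w| > 25/2.
Then |2/w + 2/5| < 2|w + 5|/(25/2), which is < eps when |w + 5| < (25/4)eps.
Take delta = min(5/2, (25/4)eps). Then 0 < |w + 5| < delta gives both |w + 5| < 5/2 and |w + 5| < (25/4)eps, so |2/w + 2/5| < eps.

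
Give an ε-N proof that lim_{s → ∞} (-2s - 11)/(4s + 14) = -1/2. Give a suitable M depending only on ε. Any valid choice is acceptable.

Suppose ε > 0. We seek M > 0 such that s > M implies |(-2s - 11)/(4s + 14) + 1/2| < ε.
(-2s - 11)/(4s + 14) + 1/2 = (4(-2s - 11) − (-2)(4s + 14)) / (4(4s + 14)) = -16/(4(4s + 14)).
For s > 0 we have 4s + 14 > 4s, so |(-2s - 11)/(4s + 14) + 1/2| = 16/(4(4s + 14)) < 16/(4·4s) = 1/s.
Thus |(-2s - 11)/(4s + 14) + 1/2| < ε whenever s > 1/ε.
Take M = 1/ε. If s > M then |(-2s - 11)/(4s + 14) + 1/2| < 1/s < ε.

M = 1/ε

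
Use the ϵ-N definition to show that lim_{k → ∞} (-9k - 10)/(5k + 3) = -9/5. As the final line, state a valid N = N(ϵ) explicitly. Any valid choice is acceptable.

Let ϵ > 0. For k ≥ 1, |(-9k - 10)/(5k + 3) + 9/5| = |-23|/(5(5k + 3)) = 23/(5(5k + 3)).
Since 5k + 3 ≥ 5k for k ≥ 1, this is ≤ 23/(5·5k) = (23/25)/k.
So |(-9k - 10)/(5k + 3) + 9/5| < ϵ whenever k > (23/25)/ϵ.
Take N = (23/25)/ϵ. If k > N then |(-9k - 10)/(5k + 3) + 9/5| ≤ (23/25)/k < ϵ.

N = (23/25)/ϵ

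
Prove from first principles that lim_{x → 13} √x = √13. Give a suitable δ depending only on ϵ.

δ = min(13, √13·ϵ)

Fix ϵ > 0. We want δ > 0 such that 0 < |x − 13| < δ implies |√x − √13| < ϵ.
Multiplying by the conjugate, |√x − √13| = |x − 13|/(√x + √13).
Restrict δ ≤ 13 so that |x − 13| < 13 forces x > 0, and then √x + √13 > √13.
Hence |√x − √13| < |x − 13|/√13, which is < ϵ once |x − 13| < √13·ϵ.
Take δ = min(13, √13·ϵ). If 0 < |x − 13| < δ then x > 0 and |√x − √13| < |x − 13|/√13 < ϵ.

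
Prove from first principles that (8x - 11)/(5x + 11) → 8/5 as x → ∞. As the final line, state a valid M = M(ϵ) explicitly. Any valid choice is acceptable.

M = (143/25)/ϵ

Fix ϵ > 0. We seek M > 0 such that x > M implies |(8x - 11)/(5x + 11) − (8/5)| < ϵ.
(8x - 11)/(5x + 11) − (8/5) = (5(8x - 11) − 8(5x + 11)) / (5(5x + 11)) = -143/(5(5x + 11)).
For x > 0 we have 5x + 11 > 5x, so |(8x - 11)/(5x + 11) − (8/5)| = 143/(5(5x + 11)) < 143/(5·5x) = (143/25)/x.
Thus |(8x - 11)/(5x + 11) − (8/5)| < ϵ whenever x > (143/25)/ϵ.
Take M = (143/25)/ϵ. If x > M then |(8x - 11)/(5x + 11) − (8/5)| < (143/25)/x < ϵ.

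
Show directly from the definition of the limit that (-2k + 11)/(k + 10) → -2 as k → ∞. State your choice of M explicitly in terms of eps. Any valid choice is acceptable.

M = 31/eps

Let eps > 0. For k ≥ 1, |(-2k + 11)/(k + 10) + 2| = |31|/((k + 10)) = 31/((k + 10)).
Since k + 10 ≥ k for k ≥ 1, this is ≤ 31/(k) = 31/k.
So |(-2k + 11)/(k + 10) + 2| < eps whenever k > 31/eps.
Take M = 31/eps. If k > M then |(-2k + 11)/(k + 10) + 2| ≤ 31/k < eps.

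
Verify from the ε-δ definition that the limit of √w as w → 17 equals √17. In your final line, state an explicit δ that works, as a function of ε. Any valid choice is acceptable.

Fix ε > 0. We want δ > 0 such that 0 < |w − 17| < δ implies |√w − √17| < ε.
Rationalise: √w − √17 = (w − 17)/(√w + √17), so |√w − √17| = |w − 17|/(√w + √17).
Restrict δ ≤ 17 so that |w − 17| < 17 forces w > 0, and then √w + √17 > √17.
Hence |√w − √17| < |w − 17|/√17, which is < ε once |w − 17| < √17·ε.
Take δ = min(17, √17·ε). If 0 < |w − 17| < δ then w > 0 and |√w − √17| < |w − 17|/√17 < ε.

δ = min(17, √17·ε)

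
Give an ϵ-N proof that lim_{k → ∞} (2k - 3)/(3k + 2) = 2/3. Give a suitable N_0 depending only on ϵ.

Let ϵ > 0 be given. For k ≥ 1, |(2k - 3)/(3k + 2) − (2/3)| = |-13|/(3(3k + 2)) = 13/(3(3k + 2)).
Since 3k + 2 ≥ 3k for k ≥ 1, this is ≤ 13/(3·3k) = (13/9)/k.
So |(2k - 3)/(3k + 2) − (2/3)| < ϵ whenever k > (13/9)/ϵ.
Take N_0 = (13/9)/ϵ. If k > N_0 then |(2k - 3)/(3k + 2) − (2/3)| ≤ (13/9)/k < ϵ.

N_0 = (13/9)/ϵ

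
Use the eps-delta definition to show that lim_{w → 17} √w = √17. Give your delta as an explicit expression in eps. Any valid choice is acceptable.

Suppose eps > 0. We want delta > 0 such that 0 < |w − 17| < delta implies |√w − √17| < eps.
Multiplying by the conjugate, |√w − √17| = |w − 17|/(√w + √17).
Restrict delta ≤ 17 so that |w − 17| < 17 forces w > 0, and then √w + √17 > √17.
Hence |√w − √17| < |w − 17|/√17, which is < eps once |w − 17| < √17·eps.
Take delta = min(17, √17·eps). If 0 < |w − 17| < delta then w > 0 and |√w − √17| < |w − 17|/√17 < eps.

delta = min(17, √17·eps)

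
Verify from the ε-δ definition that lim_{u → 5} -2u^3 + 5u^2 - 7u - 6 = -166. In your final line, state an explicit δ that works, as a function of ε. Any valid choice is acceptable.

Let ε > 0 be given. We want δ > 0 such that 0 < |u − 5| < δ implies |(-2u^3 + 5u^2 - 7u - 6) + 166| < ε.
(-2u^3 + 5u^2 - 7u - 6) + 166 = -2u^3 + 5u^2 - 7u + 160 = (u − 5)(-2u^2 - 5u - 32).
So |(-2u^3 + 5u^2 - 7u - 6) + 166| = |u − 5|·|-2u^2 - 5u - 32|.
Require δ ≤ 1. Then |u − 5| < 1 gives |u| < 6, and by the triangle inequality |-2u^2 - 5u - 32| ≤ 2·6^2 + 5·6 + 32 = 134.
Hence |(-2u^3 + 5u^2 - 7u - 6) + 166| ≤ 134|u − 5| < ε provided |u − 5| < ε/134.
Take δ = min(1, ε/134). Then 0 < |u − 5| < δ gives both |u − 5| < 1 and |u − 5| < ε/134, so |(-2u^3 + 5u^2 - 7u - 6) + 166| < ε.

δ = min(1, ε/134)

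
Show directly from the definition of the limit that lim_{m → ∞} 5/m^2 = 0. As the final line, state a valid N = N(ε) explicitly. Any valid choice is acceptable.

N = (5/ε)^{1/2}

Let ε > 0 be given. For m ≥ 1, |5/m^2 − 0| = 5/m^2.
5/m^2 < ε ⇔ m^2 > 5/ε ⇔ m > (5/ε)^{1/2}.
Take N = (5/ε)^{1/2}. Then m > N implies 5/m^2 < ε.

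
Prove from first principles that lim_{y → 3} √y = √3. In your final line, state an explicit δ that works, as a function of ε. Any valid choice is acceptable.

Suppose ε > 0. We want δ > 0 such that 0 < |y − 3| < δ implies |√y − √3| < ε.
Multiplying by the conjugate, |√y − √3| = |y − 3|/(√y + √3).
Restrict δ ≤ 3 so that |y − 3| < 3 forces y > 0, and then √y + √3 > √3.
Hence |√y − √3| < |y − 3|/√3, which is < ε once |y − 3| < √3·ε.
Take δ = min(3, √3·ε). If 0 < |y − 3| < δ then y > 0 and |√y − √3| < |y − 3|/√3 < ε.

δ = min(3, √3·ε)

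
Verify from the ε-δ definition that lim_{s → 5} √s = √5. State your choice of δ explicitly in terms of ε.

δ = min(5, √5·ε)

Fix ε > 0. We want δ > 0 such that 0 < |s − 5| < δ implies |√s − √5| < ε.
Rationalise: √s − √5 = (s − 5)/(√s + √5), so |√s − √5| = |s − 5|/(√s + √5).
Restrict δ ≤ 5 so that |s − 5| < 5 forces s > 0, and then √s + √5 > √5.
Hence |√s − √5| < |s − 5|/√5, which is < ε once |s − 5| < √5·ε.
Take δ = min(5, √5·ε). If 0 < |s − 5| < δ then s > 0 and |√s − √5| < |s − 5|/√5 < ε.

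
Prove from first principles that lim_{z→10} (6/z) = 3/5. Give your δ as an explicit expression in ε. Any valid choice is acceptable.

Fix ε > 0. We seek δ > 0 such that 0 < |z − 10| < δ implies |6/z − (3/5)| < ε.
|6/z − (3/5)| = 6·|10 − z|/(10·|z|) = 6|z − 10|/(10|z|).
Require δ ≤ 5 so that |z| > 10 − 5 = 5, hence 10|z| > 50.
Then |6/z − (3/5)| < 6|z − 10|/50, which is < ε when |z − 10| < (25/3)ε.
Take δ = min(5, (25/3)ε). Then 0 < |z − 10| < δ gives both |z − 10| < 5 and |z − 10| < (25/3)ε, so |6/z − (3/5)| < ε.

δ = min(5, (25/3)ε)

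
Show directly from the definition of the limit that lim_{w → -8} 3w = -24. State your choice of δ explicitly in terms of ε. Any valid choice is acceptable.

δ = ε/3

Let ε > 0 be given. We need δ > 0 so that 0 < |w + 8| < δ implies |(3w) + 24| < ε.
|(3w) + 24| = |3w + 24| = 3|w + 8|.
So 3|w + 8| < ε exactly when |w + 8| < ε/3.
Choosing δ = ε/3 gives |(3w) + 24| = 3|w + 8| < ε whenever |w + 8| < δ.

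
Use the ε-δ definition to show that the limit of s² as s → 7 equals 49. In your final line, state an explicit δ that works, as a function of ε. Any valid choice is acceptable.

δ = min(1, ε/15)

Fix ε > 0. We seek δ > 0 with 0 < |s − 7| < δ ⇒ |s² − 49| < ε.
Factor: s² − 49 = (s − 7)(s + 7), so |s² − 49| = |s − 7|·|s + 7|.
Impose δ ≤ 1 so that |s| < 8; then |s + 7| ≤ 15.
Hence |s² − 49| ≤ 15|s − 7|, which is < ε once |s − 7| < ε/15.
Take δ = min(1, ε/15). If 0 < |s − 7| < δ then both bounds hold and |s² − 49| ≤ 15|s − 7| < 15·(ε/15) = ε.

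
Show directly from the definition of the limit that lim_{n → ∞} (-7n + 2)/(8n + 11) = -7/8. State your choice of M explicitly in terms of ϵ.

Suppose ϵ > 0. For n ≥ 1, |(-7n + 2)/(8n + 11) + 7/8| = |93|/(8(8n + 11)) = 93/(8(8n + 11)).
Since 8n + 11 ≥ 8n for n ≥ 1, this is ≤ 93/(8·8n) = (93/64)/n.
So |(-7n + 2)/(8n + 11) + 7/8| < ϵ whenever n > (93/64)/ϵ.
Take M = (93/64)/ϵ. If n > M then |(-7n + 2)/(8n + 11) + 7/8| ≤ (93/64)/n < ϵ.

M = (93/64)/ϵ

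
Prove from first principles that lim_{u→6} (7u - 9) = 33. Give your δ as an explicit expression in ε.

Let ε > 0. We need δ > 0 so that 0 < |u − 6| < δ implies |(7u - 9) − 33| < ε.
Since (7u - 9) − 33 = 7(u − 6), we have |(7u - 9) − 33| = 7|u − 6|.
Thus it suffices that |u − 6| < ε/7.
Choosing δ = ε/7 gives |(7u - 9) − 33| = 7|u − 6| < ε whenever |u − 6| < δ.

δ = ε/7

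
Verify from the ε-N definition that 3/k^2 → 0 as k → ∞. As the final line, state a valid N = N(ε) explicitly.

N = (3/ε)^{1/2}

Let ε > 0. For k ≥ 1, |3/k^2 − 0| = 3/k^2.
3/k^2 < ε ⇔ k^2 > 3/ε ⇔ k > (3/ε)^{1/2}.
Take N = (3/ε)^{1/2}. Then k > N implies 3/k^2 < ε.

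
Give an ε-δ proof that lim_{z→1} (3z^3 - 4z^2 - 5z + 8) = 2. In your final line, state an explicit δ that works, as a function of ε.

δ = min(1, ε/20)

Suppose ε > 0. We want δ > 0 such that 0 < |z − 1| < δ implies |(3z^3 - 4z^2 - 5z + 8) − 2| < ε.
(3z^3 - 4z^2 - 5z + 8) − 2 = 3z^3 - 4z^2 - 5z + 6 = (z − 1)(3z^2 - z - 6).
So |(3z^3 - 4z^2 - 5z + 8) − 2| = |z − 1|·|3z^2 - z - 6|.
Require δ ≤ 1. Then |z − 1| < 1 gives |z| < 2, and by the triangle inequality |3z^2 - z - 6| ≤ 3·2^2 + 2 + 6 = 20.
Hence |(3z^3 - 4z^2 - 5z + 8) − 2| ≤ 20|z − 1| < ε provided |z − 1| < ε/20.
Choosing δ = min(1, ε/20) ensures both conditions, hence |(3z^3 - 4z^2 - 5z + 8) − 2| < ε.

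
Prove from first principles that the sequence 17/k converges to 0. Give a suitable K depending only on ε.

K = 17/ε

Suppose ε > 0. For k ≥ 1, |17/k − 0| = 17/(k) ≤ 17/k.
We need 17/k < ε, i.e. k > 17/ε.
Take K = 17/ε. If k > K then |17/k| ≤ 17/k < ε.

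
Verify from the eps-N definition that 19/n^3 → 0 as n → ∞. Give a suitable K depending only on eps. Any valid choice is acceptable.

Suppose eps > 0. For n ≥ 1, |19/n^3 − 0| = 19/n^3.
19/n^3 < eps ⇔ n^3 > 19/eps ⇔ n > (19/eps)^{1/3}.
Take K = (19/eps)^{1/3}. Then n > K implies 19/n^3 < eps.

K = (19/eps)^{1/3}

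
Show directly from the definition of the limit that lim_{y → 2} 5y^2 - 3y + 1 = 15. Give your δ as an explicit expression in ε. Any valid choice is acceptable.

δ = min(1, ε/22)

Fix ε > 0. We want δ > 0 such that 0 < |y − 2| < δ implies |(5y^2 - 3y + 1) − 15| < ε.
(5y^2 - 3y + 1) − 15 = 5y^2 - 3y - 14 = (y − 2)(5y + 7).
So |(5y^2 - 3y + 1) − 15| = |y − 2|·|5y + 7|.
Require δ ≤ 1. Then |y − 2| < 1 gives |y| < 3, and by the triangle inequality |5y + 7| ≤ 5·3 + 7 = 22.
Hence |(5y^2 - 3y + 1) − 15| ≤ 22|y − 2| < ε provided |y − 2| < ε/22.
Choosing δ = min(1, ε/22) ensures both conditions, hence |(5y^2 - 3y + 1) − 15| < ε.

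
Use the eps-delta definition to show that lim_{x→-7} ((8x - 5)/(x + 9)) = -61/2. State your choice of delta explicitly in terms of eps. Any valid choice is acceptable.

delta = min(1, (2/77)eps)

Let eps > 0. We want delta > 0 with 0 < |x + 7| < delta ⇒ |(8x - 5)/(x + 9) + 61/2| < eps.
Combining over a common denominator, (8x - 5)/(x + 9) + 61/2 = [(8x - 5)·2 − (-61)·(x + 9)] / [2·(x + 9)] = 77(x + 7) / (2(x + 9)).
So |(8x - 5)/(x + 9) + 61/2| = 77|x + 7| / (2·|x + 9|).
Restrict delta ≤ 1. Then |x + 7| < 1 gives |x + 9| = |(x + 7) + 2| ≥ 2 − 1 = 1.
Hence |(8x - 5)/(x + 9) + 61/2| < 77|x + 7|/(2·1) = (77/2)|x + 7|, which is < eps once |x + 7| < (2/77)eps.
Take delta = min(1, (2/77)eps). Then 0 < |x + 7| < delta forces both bounds, so |(8x - 5)/(x + 9) + 61/2| < eps.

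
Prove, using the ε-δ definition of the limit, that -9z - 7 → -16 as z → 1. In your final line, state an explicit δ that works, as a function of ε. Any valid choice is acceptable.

Suppose ε > 0. We need δ > 0 so that 0 < |z − 1| < δ implies |(-9z - 7) + 16| < ε.
Since (-9z - 7) + 16 = -9(z − 1), we have |(-9z - 7) + 16| = 9|z − 1|.
Thus it suffices that |z − 1| < ε/9.
Choosing δ = ε/9 gives |(-9z - 7) + 16| = 9|z − 1| < ε whenever |z − 1| < δ.

δ = ε/9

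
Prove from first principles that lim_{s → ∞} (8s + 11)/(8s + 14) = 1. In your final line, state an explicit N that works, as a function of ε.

N = (3/8)/ε

Let ε > 0. We seek N > 0 such that s > N implies |(8s + 11)/(8s + 14) − 1| < ε.
(8s + 11)/(8s + 14) − 1 = (8(8s + 11) − 8(8s + 14)) / (8(8s + 14)) = -24/(8(8s + 14)).
For s > 0 we have 8s + 14 > 8s, so |(8s + 11)/(8s + 14) − 1| = 24/(8(8s + 14)) < 24/(8·8s) = (3/8)/s.
Thus |(8s + 11)/(8s + 14) − 1| < ε whenever s > (3/8)/ε.
Take N = (3/8)/ε. If s > N then |(8s + 11)/(8s + 14) − 1| < (3/8)/s < ε.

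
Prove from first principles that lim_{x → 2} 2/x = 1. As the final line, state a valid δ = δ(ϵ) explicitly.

Let ϵ > 0. We seek δ > 0 such that 0 < |x − 2| < δ implies |2/x − 1| < ϵ.
|2/x − 1| = 2·|2 − x|/(2·|x|) = 2|x − 2|/(2|x|).
Require δ ≤ 1 so that |x| > 2 − 1 = 1, hence 2|x| > 2.
Then |2/x − 1| < 2|x − 2|/2, which is < ϵ when |x − 2| < ϵ.
Take δ = min(1, ϵ). Then 0 < |x − 2| < δ gives both |x − 2| < 1 and |x − 2| < ϵ, so |2/x − 1| < ϵ.

δ = min(1, ϵ)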